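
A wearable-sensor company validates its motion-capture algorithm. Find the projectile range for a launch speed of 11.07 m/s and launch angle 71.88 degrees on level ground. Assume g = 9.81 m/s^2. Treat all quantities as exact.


R = v^2 * sin(2*theta) / g
Convert angle to radians: theta = 71.88 deg = 1.2545 rad
sin(2*theta) = sin(2.5091) = 0.5912
R = 11.07^2 * 0.5912 / 9.81
R = 122.5449 * 0.5912 / 9.81 = 7.3848 m

7.3848 m


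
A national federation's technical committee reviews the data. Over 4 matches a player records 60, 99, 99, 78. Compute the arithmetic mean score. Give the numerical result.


Average = sum / n
Sum = 336
Average = 336 / 4 = 84

84


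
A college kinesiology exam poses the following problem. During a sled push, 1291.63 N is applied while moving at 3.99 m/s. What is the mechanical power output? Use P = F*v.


P = F * v
P = 1291.63 * 3.99
P = 5153.6037 W

5153.6037 W


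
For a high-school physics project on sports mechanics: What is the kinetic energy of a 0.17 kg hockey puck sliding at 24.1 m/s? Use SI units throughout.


KE = 0.5 * m * v^2
KE = 0.5 * 0.17 * 24.1^2
KE = 0.5 * 0.17 * 580.81 = 49.3689 J

49.3689 J


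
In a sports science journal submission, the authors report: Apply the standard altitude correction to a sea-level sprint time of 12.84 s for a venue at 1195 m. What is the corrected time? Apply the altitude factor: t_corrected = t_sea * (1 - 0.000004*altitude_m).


Correction factor = 1 - 0.000004 * 1195 = 0.99522
t_corrected = t_sea * factor = 12.84 * 0.99522
t_corrected = 12.7786 s

12.7786 s


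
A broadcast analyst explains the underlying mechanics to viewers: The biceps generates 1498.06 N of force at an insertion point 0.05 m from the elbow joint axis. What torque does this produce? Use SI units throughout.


tau = F * d
tau = 1498.06 * 0.05
tau = 74.903 N*m

74.903 N*m


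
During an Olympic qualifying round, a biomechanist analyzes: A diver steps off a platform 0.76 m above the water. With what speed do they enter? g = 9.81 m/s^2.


v = sqrt(2 * g * h)
v = sqrt(2 * 9.81 * 0.76)
v = sqrt(14.9112) = 3.8615 m/s

3.8615 m/s


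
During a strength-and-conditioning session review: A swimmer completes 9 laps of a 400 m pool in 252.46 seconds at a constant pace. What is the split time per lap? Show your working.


Split time = total_time / n_laps = 252.46 / 9
Split time = 28.0511 s per lap

28.0511 s


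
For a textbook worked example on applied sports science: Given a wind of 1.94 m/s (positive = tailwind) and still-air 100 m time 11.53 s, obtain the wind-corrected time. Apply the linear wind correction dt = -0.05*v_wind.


dt = -0.05 * v_wind = -0.05 * 1.94 = -0.097 s
t_corrected = t_still + dt = 11.53 + (-0.097)
t_corrected = 11.433 s

11.433 s


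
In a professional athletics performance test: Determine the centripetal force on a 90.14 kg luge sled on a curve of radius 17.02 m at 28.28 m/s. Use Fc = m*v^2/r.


Fc = m * v^2 / r
v^2 = 28.28^2 = 799.7584
Fc = 90.14 * 799.7584 / 17.02
Fc = 72090.2222 / 17.02 = 4235.6182 N

4235.6182 N


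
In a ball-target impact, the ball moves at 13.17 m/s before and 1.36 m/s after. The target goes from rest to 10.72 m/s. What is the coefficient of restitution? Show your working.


e = (v2_after - v1_after) / (v1_before - v2_before)
Numerator = 10.72 - 1.36 = 9.36
Denominator = 13.17 - 0 = 13.17
e = 9.36 / 13.17 = 0.7107

0.7107


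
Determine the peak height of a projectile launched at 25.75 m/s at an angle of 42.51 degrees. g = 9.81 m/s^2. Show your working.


H = (v*sin(theta))^2 / (2*g)
vy = v*sin(theta) = 25.75 * sin(42.51 deg) = 17.3998 m/s
H = vy^2 / (2*g) = 302.7517 / (2*9.81)
H = 302.7517 / 19.62 = 15.4308 m

15.4308 m


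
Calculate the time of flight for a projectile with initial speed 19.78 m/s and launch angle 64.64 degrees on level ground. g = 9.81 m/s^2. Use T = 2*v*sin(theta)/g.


T = 2*v*sin(theta)/g
sin(theta) = sin(64.64 deg) = 0.9036
T = 2*19.78*0.9036 / 9.81
T = 35.7478 / 9.81 = 3.644 s

3.644 s


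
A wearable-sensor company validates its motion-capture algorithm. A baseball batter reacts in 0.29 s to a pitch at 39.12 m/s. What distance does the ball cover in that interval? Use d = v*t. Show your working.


d = v * t
d = 39.12 * 0.29
d = 11.3448 m

11.3448 m


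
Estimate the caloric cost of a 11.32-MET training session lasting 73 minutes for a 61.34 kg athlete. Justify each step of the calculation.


kcal = MET * mass * time_hr
Convert time: 73 min = 1.2167 hr
kcal = 11.32 * 61.34 * 1.2167
kcal = 844.8154 kcal

844.8154 kcal


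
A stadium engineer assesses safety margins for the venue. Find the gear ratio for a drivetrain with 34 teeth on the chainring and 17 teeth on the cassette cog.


GR = front_teeth / rear_teeth
GR = 34 / 17
GR = 2

2


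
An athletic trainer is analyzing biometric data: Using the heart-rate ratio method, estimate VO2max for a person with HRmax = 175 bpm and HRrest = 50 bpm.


VO2max = 15.3 * HRmax / HRrest
VO2max = 15.3 * 175 / 50
VO2max = 2677.5 / 50 = 53.55 mL/kg/min

53.55 mL/kg/min


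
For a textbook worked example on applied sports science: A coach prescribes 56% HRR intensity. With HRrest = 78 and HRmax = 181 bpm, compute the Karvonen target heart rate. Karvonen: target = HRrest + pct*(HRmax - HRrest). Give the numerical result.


Target = HRrest + pct*(HRmax - HRrest)
Heart rate reserve = HRmax - HRrest = 181 - 78 = 103 bpm
Fraction = 56% = 0.56
Target = 78 + 0.56 * 103
Target = 78 + 57.68 = 135.68 bpm

135.68 bpm


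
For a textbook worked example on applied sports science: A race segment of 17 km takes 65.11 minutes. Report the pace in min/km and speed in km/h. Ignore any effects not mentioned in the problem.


Pace = time / distance = 65.11 min / 17 km = 3.83 min/km
Speed = distance / time_in_hours = 17 / 1.0852 hr
Speed = 15.6658 km/h

3.83 min/km, 15.6658 km/h


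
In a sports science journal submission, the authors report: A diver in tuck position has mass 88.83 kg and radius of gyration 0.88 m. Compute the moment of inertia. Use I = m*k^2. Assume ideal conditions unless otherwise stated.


I = m * k^2
I = 88.83 * 0.88^2
I = 88.83 * 0.7744 = 68.79 kg*m^2

68.79 kg*m^2


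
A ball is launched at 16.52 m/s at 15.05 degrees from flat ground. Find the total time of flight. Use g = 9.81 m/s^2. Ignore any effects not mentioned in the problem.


T = 2*v*sin(theta)/g
sin(theta) = sin(15.05 deg) = 0.2597
T = 2*16.52*0.2597 / 9.81
T = 8.5792 / 9.81 = 0.8745 s

0.8745 s


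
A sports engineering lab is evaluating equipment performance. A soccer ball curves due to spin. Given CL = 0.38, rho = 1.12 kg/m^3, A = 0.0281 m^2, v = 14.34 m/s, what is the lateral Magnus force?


FM = 0.5 * CL * rho * A * v^2
FM = 0.5 * 0.38 * 1.12 * 0.0281 * 14.34^2
v^2 = 205.6356
FM = 0.5 * 0.38 * 1.12 * 0.0281 * 205.6356 = 1.2296 N

1.2296 N


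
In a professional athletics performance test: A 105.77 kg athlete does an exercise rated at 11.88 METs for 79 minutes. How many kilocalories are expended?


kcal = MET * mass * time_hr
Convert time: 79 min = 1.3167 hr
kcal = 11.88 * 105.77 * 1.3167
kcal = 1654.4543 kcal

1654.4543 kcal


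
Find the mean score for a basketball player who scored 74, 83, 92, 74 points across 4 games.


Average = sum / n
Sum = 323
Average = 323 / 4 = 80.75

80.75


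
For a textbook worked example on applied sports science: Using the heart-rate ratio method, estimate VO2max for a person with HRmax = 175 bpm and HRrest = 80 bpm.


VO2max = 15.3 * HRmax / HRrest
VO2max = 15.3 * 175 / 80
VO2max = 2677.5 / 80 = 33.4688 mL/kg/min

33.4688 mL/kg/min


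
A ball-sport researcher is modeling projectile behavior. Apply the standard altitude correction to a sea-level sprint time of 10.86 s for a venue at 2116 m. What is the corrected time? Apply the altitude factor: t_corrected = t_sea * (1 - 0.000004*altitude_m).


Correction factor = 1 - 0.000004 * 2116 = 0.991536
t_corrected = t_sea * factor = 10.86 * 0.991536
t_corrected = 10.7681 s

10.7681 s


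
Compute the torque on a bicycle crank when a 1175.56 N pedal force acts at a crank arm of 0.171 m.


tau = F * d
tau = 1175.56 * 0.171
tau = 201.0208 N*m

201.0208 N*m


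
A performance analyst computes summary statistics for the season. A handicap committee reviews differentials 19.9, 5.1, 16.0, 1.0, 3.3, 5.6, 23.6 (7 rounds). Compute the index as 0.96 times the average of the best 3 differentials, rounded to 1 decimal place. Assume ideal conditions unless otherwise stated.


All differentials: 19.9, 5.1, 16.0, 1.0, 3.3, 5.6, 23.6
Sorted: 1.0, 3.3, 5.1, 5.6, 16.0, 19.9, 23.6
Best 3: 1.0, 3.3, 5.1
Average of best = 9.4 / 3 = 3.1333
Raw index = 3.1333 * 0.96 = 3.008
Handicap index = round(3.008, 1) = 3.0

3.0


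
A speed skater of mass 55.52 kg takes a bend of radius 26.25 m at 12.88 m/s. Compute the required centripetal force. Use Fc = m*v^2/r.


Fc = m * v^2 / r
v^2 = 12.88^2 = 165.8944
Fc = 55.52 * 165.8944 / 26.25
Fc = 9210.4571 / 26.25 = 350.8746 N

350.8746 N


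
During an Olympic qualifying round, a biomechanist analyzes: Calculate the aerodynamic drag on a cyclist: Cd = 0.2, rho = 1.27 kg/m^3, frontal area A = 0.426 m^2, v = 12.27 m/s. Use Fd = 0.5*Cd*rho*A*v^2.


Fd = 0.5 * Cd * rho * A * v^2
Fd = 0.5 * 0.2 * 1.27 * 0.426 * 12.27^2
v^2 = 150.5529
Fd = 0.5 * 0.2 * 1.27 * 0.426 * 150.5529 = 8.1452 N

8.1452 N


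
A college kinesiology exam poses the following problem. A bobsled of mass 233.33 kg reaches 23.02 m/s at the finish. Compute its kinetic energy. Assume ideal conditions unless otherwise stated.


KE = 0.5 * m * v^2
KE = 0.5 * 233.33 * 23.02^2
KE = 0.5 * 233.33 * 529.9204 = 61823.1635 J

61823.1635 J


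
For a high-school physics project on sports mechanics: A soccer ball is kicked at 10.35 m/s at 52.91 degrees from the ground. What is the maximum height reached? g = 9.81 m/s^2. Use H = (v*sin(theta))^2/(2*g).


H = (v*sin(theta))^2 / (2*g)
vy = v*sin(theta) = 10.35 * sin(52.91 deg) = 8.2561 m/s
H = vy^2 / (2*g) = 68.1629 / (2*9.81)
H = 68.1629 / 19.62 = 3.4742 m

3.4742 m


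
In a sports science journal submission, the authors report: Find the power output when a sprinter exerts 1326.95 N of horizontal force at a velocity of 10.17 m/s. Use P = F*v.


P = F * v
P = 1326.95 * 10.17
P = 13495.0815 W

13495.0815 W


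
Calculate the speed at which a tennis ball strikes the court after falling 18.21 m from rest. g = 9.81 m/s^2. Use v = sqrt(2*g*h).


v = sqrt(2 * g * h)
v = sqrt(2 * 9.81 * 18.21)
v = sqrt(357.2802) = 18.9019 m/s

18.9019 m/s


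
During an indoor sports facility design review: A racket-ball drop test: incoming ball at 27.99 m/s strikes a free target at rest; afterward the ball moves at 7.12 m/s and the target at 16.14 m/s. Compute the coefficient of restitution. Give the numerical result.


e = (v2_after - v1_after) / (v1_before - v2_before)
Numerator = 16.14 - 7.12 = 9.02
Denominator = 27.99 - 0 = 27.99
e = 9.02 / 27.99 = 0.3223

0.3223


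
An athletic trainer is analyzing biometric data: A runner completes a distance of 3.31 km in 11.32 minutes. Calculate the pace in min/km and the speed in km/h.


Pace = time / distance = 11.32 min / 3.31 km = 3.4199 min/km
Speed = distance / time_in_hours = 3.31 / 0.1887 hr
Speed = 17.5442 km/h

3.4199 min/km, 17.5442 km/h


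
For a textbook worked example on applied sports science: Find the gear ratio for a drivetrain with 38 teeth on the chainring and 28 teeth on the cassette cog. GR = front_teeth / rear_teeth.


GR = front_teeth / rear_teeth
GR = 38 / 28
GR = 1.3571

1.3571


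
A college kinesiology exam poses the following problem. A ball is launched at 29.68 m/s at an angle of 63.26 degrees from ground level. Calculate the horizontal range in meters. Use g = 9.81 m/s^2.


R = v^2 * sin(2*theta) / g
Convert angle to radians: theta = 63.26 deg = 1.1041 rad
sin(2*theta) = sin(2.2082) = 0.8036
R = 29.68^2 * 0.8036 / 9.81
R = 880.9024 * 0.8036 / 9.81 = 72.1648 m

72.1648 m


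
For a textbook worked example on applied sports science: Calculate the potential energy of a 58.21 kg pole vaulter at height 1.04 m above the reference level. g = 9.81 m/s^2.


PE = m * g * h
PE = 58.21 * 9.81 * 1.04
PE = 571.0401 * 1.04 = 593.8817 J

593.8817 J


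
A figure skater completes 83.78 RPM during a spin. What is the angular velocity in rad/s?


omega = RPM * 2 * pi / 60
omega = 83.78 * 2 * 3.14159 / 60
omega = 526.4053 / 60 = 8.7734 rad/s

8.7734 rad/s


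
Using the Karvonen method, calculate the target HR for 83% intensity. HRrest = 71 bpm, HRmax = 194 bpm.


Target = HRrest + pct*(HRmax - HRrest)
Heart rate reserve = HRmax - HRrest = 194 - 71 = 123 bpm
Fraction = 83% = 0.83
Target = 71 + 0.83 * 123
Target = 71 + 102.09 = 173.09 bpm

173.09 bpm


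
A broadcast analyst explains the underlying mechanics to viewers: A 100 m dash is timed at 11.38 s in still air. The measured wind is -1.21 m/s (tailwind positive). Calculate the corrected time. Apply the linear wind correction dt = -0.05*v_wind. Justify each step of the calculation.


dt = -0.05 * v_wind = -0.05 * -1.21 = 0.0605 s
t_corrected = t_still + dt = 11.38 + (0.0605)
t_corrected = 11.4405 s

11.4405 s


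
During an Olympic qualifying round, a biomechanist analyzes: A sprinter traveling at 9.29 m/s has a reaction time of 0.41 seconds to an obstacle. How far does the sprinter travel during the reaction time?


d = v * t
d = 9.29 * 0.41
d = 3.8089 m

3.8089 m


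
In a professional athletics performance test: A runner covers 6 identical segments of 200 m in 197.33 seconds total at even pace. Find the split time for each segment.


Split time = total_time / n_laps = 197.33 / 6
Split time = 32.8883 s per lap

32.8883 s


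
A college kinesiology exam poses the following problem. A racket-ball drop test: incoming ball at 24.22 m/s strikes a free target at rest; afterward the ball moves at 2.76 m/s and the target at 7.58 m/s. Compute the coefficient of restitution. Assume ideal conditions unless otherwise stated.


e = (v2_after - v1_after) / (v1_before - v2_before)
Numerator = 7.58 - 2.76 = 4.82
Denominator = 24.22 - 0 = 24.22
e = 4.82 / 24.22 = 0.199

0.199


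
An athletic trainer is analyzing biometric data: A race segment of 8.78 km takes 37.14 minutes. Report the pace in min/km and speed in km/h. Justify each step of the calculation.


Pace = time / distance = 37.14 min / 8.78 km = 4.2301 min/km
Speed = distance / time_in_hours = 8.78 / 0.619 hr
Speed = 14.1842 km/h

4.2301 min/km, 14.1842 km/h


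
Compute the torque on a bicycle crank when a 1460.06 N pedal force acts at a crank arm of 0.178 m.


tau = F * d
tau = 1460.06 * 0.178
tau = 259.8907 N*m

259.8907 N*m


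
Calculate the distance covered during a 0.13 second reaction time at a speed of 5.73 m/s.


d = v * t
d = 5.73 * 0.13
d = 0.7449 m

0.7449 m


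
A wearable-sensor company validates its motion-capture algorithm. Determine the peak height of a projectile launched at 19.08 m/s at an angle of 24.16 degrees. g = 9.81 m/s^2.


H = (v*sin(theta))^2 / (2*g)
vy = v*sin(theta) = 19.08 * sin(24.16 deg) = 7.8092 m/s
H = vy^2 / (2*g) = 60.9833 / (2*9.81)
H = 60.9833 / 19.62 = 3.1082 m

3.1082 m


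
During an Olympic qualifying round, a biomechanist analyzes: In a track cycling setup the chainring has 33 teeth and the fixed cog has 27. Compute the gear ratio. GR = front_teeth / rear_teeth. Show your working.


GR = front_teeth / rear_teeth
GR = 33 / 27
GR = 1.2222

1.2222


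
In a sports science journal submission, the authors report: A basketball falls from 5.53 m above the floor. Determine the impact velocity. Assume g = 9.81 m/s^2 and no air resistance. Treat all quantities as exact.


v = sqrt(2 * g * h)
v = sqrt(2 * 9.81 * 5.53)
v = sqrt(108.4986) = 10.4163 m/s

10.4163 m/s


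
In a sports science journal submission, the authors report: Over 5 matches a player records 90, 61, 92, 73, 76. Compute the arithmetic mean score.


Average = sum / n
Sum = 392
Average = 392 / 5 = 78.4

78.4


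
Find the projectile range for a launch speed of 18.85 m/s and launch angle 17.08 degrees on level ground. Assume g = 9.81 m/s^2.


R = v^2 * sin(2*theta) / g
Convert angle to radians: theta = 17.08 deg = 0.2981 rad
sin(2*theta) = sin(0.5962) = 0.5615
R = 18.85^2 * 0.5615 / 9.81
R = 355.3225 * 0.5615 / 9.81 = 20.338 m

20.338 m


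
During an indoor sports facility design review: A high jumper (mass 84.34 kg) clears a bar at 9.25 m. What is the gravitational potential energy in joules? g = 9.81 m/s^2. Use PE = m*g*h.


PE = m * g * h
PE = 84.34 * 9.81 * 9.25
PE = 827.3754 * 9.25 = 7653.2225 J

7653.2225 J


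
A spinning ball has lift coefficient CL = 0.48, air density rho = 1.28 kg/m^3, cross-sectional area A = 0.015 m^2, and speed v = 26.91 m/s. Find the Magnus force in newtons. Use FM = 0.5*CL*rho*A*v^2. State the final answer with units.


FM = 0.5 * CL * rho * A * v^2
FM = 0.5 * 0.48 * 1.28 * 0.015 * 26.91^2
v^2 = 724.1481
FM = 0.5 * 0.48 * 1.28 * 0.015 * 724.1481 = 3.3369 N

3.3369 N


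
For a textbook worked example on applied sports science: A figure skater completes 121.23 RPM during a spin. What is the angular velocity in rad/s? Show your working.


omega = RPM * 2 * pi / 60
omega = 121.23 * 2 * 3.14159 / 60
omega = 761.7106 / 60 = 12.6952 rad/s

12.6952 rad/s


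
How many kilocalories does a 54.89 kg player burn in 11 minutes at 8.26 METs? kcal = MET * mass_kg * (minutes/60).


kcal = MET * mass * time_hr
Convert time: 11 min = 0.1833 hr
kcal = 8.26 * 54.89 * 0.1833
kcal = 83.1218 kcal

83.1218 kcal


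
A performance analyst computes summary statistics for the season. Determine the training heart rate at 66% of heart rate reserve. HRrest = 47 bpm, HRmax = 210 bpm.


Target = HRrest + pct*(HRmax - HRrest)
Heart rate reserve = HRmax - HRrest = 210 - 47 = 163 bpm
Fraction = 66% = 0.66
Target = 47 + 0.66 * 163
Target = 47 + 107.58 = 154.58 bpm

154.58 bpm


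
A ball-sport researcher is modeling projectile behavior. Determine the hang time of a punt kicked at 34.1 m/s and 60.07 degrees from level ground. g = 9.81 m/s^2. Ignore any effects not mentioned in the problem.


T = 2*v*sin(theta)/g
sin(theta) = sin(60.07 deg) = 0.8666
T = 2*34.1*0.8666 / 9.81
T = 59.1045 / 9.81 = 6.0249 s

6.0249 s


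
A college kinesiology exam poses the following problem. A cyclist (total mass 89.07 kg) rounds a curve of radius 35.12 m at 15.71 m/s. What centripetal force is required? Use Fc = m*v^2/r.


Fc = m * v^2 / r
v^2 = 15.71^2 = 246.8041
Fc = 89.07 * 246.8041 / 35.12
Fc = 21982.8412 / 35.12 = 625.9351 N

625.9351 N


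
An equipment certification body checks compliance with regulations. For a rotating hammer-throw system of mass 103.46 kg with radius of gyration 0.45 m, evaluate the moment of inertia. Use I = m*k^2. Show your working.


I = m * k^2
I = 103.46 * 0.45^2
I = 103.46 * 0.2025 = 20.9506 kg*m^2

20.9506 kg*m^2


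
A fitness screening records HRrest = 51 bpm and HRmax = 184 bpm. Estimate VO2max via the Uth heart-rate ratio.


VO2max = 15.3 * HRmax / HRrest
VO2max = 15.3 * 184 / 51
VO2max = 2815.2 / 51 = 55.2 mL/kg/min

55.2 mL/kg/min


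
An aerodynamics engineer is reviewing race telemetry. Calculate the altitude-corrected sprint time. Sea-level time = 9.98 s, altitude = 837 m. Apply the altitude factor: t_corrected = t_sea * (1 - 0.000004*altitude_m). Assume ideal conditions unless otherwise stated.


Correction factor = 1 - 0.000004 * 837 = 0.996652
t_corrected = t_sea * factor = 9.98 * 0.996652
t_corrected = 9.9466 s

9.9466 s


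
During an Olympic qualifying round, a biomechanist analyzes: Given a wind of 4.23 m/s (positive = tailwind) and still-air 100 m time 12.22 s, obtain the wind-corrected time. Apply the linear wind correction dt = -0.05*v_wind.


dt = -0.05 * v_wind = -0.05 * 4.23 = -0.2115 s
t_corrected = t_still + dt = 12.22 + (-0.2115)
t_corrected = 12.0085 s

12.0085 s


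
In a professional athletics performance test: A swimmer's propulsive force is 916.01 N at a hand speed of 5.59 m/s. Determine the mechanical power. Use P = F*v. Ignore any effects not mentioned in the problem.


P = F * v
P = 916.01 * 5.59
P = 5120.4959 W

5120.4959 W


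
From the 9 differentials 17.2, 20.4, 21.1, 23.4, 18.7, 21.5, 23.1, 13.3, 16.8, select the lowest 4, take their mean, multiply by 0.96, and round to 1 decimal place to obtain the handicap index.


All differentials: 17.2, 20.4, 21.1, 23.4, 18.7, 21.5, 23.1, 13.3, 16.8
Sorted: 13.3, 16.8, 17.2, 18.7, 20.4, 21.1, 21.5, 23.1, 23.4
Best 4: 13.3, 16.8, 17.2, 18.7
Average of best = 66 / 4 = 16.5
Raw index = 16.5 * 0.96 = 15.84
Handicap index = round(15.84, 1) = 15.8

15.8


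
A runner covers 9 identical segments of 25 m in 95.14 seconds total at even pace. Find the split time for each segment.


Split time = total_time / n_laps = 95.14 / 9
Split time = 10.5711 s per lap

10.5711 s


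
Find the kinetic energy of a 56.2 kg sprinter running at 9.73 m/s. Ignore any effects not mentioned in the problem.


KE = 0.5 * m * v^2
KE = 0.5 * 56.2 * 9.73^2
KE = 0.5 * 56.2 * 94.6729 = 2660.3085 J

2660.3085 J


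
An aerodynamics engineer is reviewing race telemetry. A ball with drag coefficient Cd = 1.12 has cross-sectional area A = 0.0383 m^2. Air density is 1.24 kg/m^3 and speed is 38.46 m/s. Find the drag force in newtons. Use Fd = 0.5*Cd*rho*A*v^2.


Fd = 0.5 * Cd * rho * A * v^2
Fd = 0.5 * 1.12 * 1.24 * 0.0383 * 38.46^2
v^2 = 1479.1716
Fd = 0.5 * 1.12 * 1.24 * 0.0383 * 1479.1716 = 39.3393 N

39.3393 N


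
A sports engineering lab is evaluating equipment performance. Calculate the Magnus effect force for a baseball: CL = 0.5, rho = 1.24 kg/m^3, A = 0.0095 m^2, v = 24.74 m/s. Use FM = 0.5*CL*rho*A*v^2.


FM = 0.5 * CL * rho * A * v^2
FM = 0.5 * 0.5 * 1.24 * 0.0095 * 24.74^2
v^2 = 612.0676
FM = 0.5 * 0.5 * 1.24 * 0.0095 * 612.0676 = 1.8025 N

1.8025 N


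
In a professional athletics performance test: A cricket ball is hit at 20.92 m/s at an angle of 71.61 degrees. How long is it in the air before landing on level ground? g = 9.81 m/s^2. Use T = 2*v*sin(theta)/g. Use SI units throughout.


T = 2*v*sin(theta)/g
sin(theta) = sin(71.61 deg) = 0.9489
T = 2*20.92*0.9489 / 9.81
T = 39.7033 / 9.81 = 4.0472 s

4.0472 s


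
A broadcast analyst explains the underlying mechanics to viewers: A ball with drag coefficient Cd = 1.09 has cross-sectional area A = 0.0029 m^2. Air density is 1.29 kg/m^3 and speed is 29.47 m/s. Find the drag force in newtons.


Fd = 0.5 * Cd * rho * A * v^2
Fd = 0.5 * 1.09 * 1.29 * 0.0029 * 29.47^2
v^2 = 868.4809
Fd = 0.5 * 1.09 * 1.29 * 0.0029 * 868.4809 = 1.7707 N

1.7707 N


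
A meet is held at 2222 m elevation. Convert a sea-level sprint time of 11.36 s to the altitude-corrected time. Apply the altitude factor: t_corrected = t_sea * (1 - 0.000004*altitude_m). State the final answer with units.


Correction factor = 1 - 0.000004 * 2222 = 0.991112
t_corrected = t_sea * factor = 11.36 * 0.991112
t_corrected = 11.259 s

11.259 s


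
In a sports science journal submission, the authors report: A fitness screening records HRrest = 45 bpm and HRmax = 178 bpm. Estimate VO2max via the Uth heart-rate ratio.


VO2max = 15.3 * HRmax / HRrest
VO2max = 15.3 * 178 / 45
VO2max = 2723.4 / 45 = 60.52 mL/kg/min

60.52 mL/kg/min


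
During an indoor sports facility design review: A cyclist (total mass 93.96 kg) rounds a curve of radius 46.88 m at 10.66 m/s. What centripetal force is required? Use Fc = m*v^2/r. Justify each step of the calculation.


Fc = m * v^2 / r
v^2 = 10.66^2 = 113.6356
Fc = 93.96 * 113.6356 / 46.88
Fc = 10677.201 / 46.88 = 227.756 N

227.756 N


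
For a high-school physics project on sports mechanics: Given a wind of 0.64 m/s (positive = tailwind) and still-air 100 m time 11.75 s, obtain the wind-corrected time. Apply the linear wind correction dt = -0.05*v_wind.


dt = -0.05 * v_wind = -0.05 * 0.64 = -0.032 s
t_corrected = t_still + dt = 11.75 + (-0.032)
t_corrected = 11.718 s

11.718 s


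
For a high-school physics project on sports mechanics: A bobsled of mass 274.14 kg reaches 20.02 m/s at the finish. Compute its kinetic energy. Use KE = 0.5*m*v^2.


KE = 0.5 * m * v^2
KE = 0.5 * 274.14 * 20.02^2
KE = 0.5 * 274.14 * 400.8004 = 54937.7108 J

54937.7108 J


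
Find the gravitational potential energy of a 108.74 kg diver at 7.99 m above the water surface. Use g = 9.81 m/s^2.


PE = m * g * h
PE = 108.74 * 9.81 * 7.99
PE = 1066.7394 * 7.99 = 8523.2478 J

8523.2478 J


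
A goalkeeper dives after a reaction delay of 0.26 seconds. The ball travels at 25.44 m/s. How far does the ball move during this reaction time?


d = v * t
d = 25.44 * 0.26
d = 6.6144 m

6.6144 m


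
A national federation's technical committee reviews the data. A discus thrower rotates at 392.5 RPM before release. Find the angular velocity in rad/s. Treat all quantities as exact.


omega = RPM * 2 * pi / 60
omega = 392.5 * 2 * 3.14159 / 60
omega = 2466.1502 / 60 = 41.1025 rad/s

41.1025 rad/s


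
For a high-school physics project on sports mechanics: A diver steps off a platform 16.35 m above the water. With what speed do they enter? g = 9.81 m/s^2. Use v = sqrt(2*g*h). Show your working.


v = sqrt(2 * g * h)
v = sqrt(2 * 9.81 * 16.35)
v = sqrt(320.787) = 17.9105 m/s

17.9105 m/s


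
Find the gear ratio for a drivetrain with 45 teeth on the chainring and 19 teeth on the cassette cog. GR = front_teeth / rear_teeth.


GR = front_teeth / rear_teeth
GR = 45 / 19
GR = 2.3684

2.3684


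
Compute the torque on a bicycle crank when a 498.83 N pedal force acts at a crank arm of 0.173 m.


tau = F * d
tau = 498.83 * 0.173
tau = 86.2976 N*m

86.2976 N*m


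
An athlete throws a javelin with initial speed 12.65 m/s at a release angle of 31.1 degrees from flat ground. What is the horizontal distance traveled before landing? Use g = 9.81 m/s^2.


R = v^2 * sin(2*theta) / g
Convert angle to radians: theta = 31.1 deg = 0.5428 rad
sin(2*theta) = sin(1.0856) = 0.8846
R = 12.65^2 * 0.8846 / 9.81
R = 160.0225 * 0.8846 / 9.81 = 14.4294 m

14.4294 m


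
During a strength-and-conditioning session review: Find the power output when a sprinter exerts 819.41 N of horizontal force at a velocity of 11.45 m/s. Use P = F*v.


P = F * v
P = 819.41 * 11.45
P = 9382.2445 W

9382.2445 W


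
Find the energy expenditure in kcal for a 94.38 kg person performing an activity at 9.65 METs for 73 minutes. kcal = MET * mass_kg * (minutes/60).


kcal = MET * mass * time_hr
Convert time: 73 min = 1.2167 hr
kcal = 9.65 * 94.38 * 1.2167
kcal = 1108.0998 kcal

1108.0998 kcal


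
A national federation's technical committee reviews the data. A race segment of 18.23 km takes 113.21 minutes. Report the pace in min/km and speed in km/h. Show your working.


Pace = time / distance = 113.21 min / 18.23 km = 6.2101 min/km
Speed = distance / time_in_hours = 18.23 / 1.8868 hr
Speed = 9.6617 km/h

6.2101 min/km, 9.6617 km/h


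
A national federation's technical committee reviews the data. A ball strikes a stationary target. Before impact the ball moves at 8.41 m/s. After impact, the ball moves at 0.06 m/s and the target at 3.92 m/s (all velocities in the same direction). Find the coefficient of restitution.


e = (v2_after - v1_after) / (v1_before - v2_before)
Numerator = 3.92 - 0.06 = 3.86
Denominator = 8.41 - 0 = 8.41
e = 3.86 / 8.41 = 0.459

0.459


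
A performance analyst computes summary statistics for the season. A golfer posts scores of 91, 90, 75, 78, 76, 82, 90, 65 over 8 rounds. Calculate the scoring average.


Average = sum / n
Sum = 647
Average = 647 / 8 = 80.875

80.875


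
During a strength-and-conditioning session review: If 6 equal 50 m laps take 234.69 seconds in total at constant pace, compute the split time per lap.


Split time = total_time / n_laps = 234.69 / 6
Split time = 39.115 s per lap

39.115 s


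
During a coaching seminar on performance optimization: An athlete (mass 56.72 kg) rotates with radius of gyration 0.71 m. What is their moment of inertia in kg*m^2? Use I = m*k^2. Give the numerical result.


I = m * k^2
I = 56.72 * 0.71^2
I = 56.72 * 0.5041 = 28.5926 kg*m^2

28.5926 kg*m^2


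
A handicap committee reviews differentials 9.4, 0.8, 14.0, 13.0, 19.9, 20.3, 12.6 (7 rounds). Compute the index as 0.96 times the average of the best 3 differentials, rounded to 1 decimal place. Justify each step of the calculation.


All differentials: 9.4, 0.8, 14.0, 13.0, 19.9, 20.3, 12.6
Sorted: 0.8, 9.4, 12.6, 13.0, 14.0, 19.9, 20.3
Best 3: 0.8, 9.4, 12.6
Average of best = 22.8 / 3 = 7.6
Raw index = 7.6 * 0.96 = 7.296
Handicap index = round(7.296, 1) = 7.3

7.3


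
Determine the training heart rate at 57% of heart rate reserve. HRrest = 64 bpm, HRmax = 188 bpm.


Target = HRrest + pct*(HRmax - HRrest)
Heart rate reserve = HRmax - HRrest = 188 - 64 = 124 bpm
Fraction = 57% = 0.57
Target = 64 + 0.57 * 124
Target = 64 + 70.68 = 134.68 bpm

134.68 bpm


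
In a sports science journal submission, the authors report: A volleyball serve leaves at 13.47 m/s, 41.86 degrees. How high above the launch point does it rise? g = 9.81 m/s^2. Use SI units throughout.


H = (v*sin(theta))^2 / (2*g)
vy = v*sin(theta) = 13.47 * sin(41.86 deg) = 8.9887 m/s
H = vy^2 / (2*g) = 80.7968 / (2*9.81)
H = 80.7968 / 19.62 = 4.1181 m

4.1181 m


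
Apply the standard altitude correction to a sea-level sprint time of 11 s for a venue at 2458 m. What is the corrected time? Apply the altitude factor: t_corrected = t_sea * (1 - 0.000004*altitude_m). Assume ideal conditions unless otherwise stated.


Correction factor = 1 - 0.000004 * 2458 = 0.990168
t_corrected = t_sea * factor = 11 * 0.990168
t_corrected = 10.8918 s

10.8918 s


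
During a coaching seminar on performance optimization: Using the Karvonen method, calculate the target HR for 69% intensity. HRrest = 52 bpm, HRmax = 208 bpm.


Target = HRrest + pct*(HRmax - HRrest)
Heart rate reserve = HRmax - HRrest = 208 - 52 = 156 bpm
Fraction = 69% = 0.69
Target = 52 + 0.69 * 156
Target = 52 + 107.64 = 159.64 bpm

159.64 bpm


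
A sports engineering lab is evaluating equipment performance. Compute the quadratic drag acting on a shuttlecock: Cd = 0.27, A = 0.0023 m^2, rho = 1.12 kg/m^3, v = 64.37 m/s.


Fd = 0.5 * Cd * rho * A * v^2
Fd = 0.5 * 0.27 * 1.12 * 0.0023 * 64.37^2
v^2 = 4143.4969
Fd = 0.5 * 0.27 * 1.12 * 0.0023 * 4143.4969 = 1.4409 N

1.4409 N


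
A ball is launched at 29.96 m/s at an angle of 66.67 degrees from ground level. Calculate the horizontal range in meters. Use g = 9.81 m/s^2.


R = v^2 * sin(2*theta) / g
Convert angle to radians: theta = 66.67 deg = 1.1636 rad
sin(2*theta) = sin(2.3272) = 0.7273
R = 29.96^2 * 0.7273 / 9.81
R = 897.6016 * 0.7273 / 9.81 = 66.5464 m

66.5464 m


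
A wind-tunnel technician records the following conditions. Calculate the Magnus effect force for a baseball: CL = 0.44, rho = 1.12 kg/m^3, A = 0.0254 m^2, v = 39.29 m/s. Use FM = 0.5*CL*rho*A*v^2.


FM = 0.5 * CL * rho * A * v^2
FM = 0.5 * 0.44 * 1.12 * 0.0254 * 39.29^2
v^2 = 1543.7041
FM = 0.5 * 0.44 * 1.12 * 0.0254 * 1543.7041 = 9.6614 N

9.6614 N


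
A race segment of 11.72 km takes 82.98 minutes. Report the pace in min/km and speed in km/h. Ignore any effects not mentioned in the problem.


Pace = time / distance = 82.98 min / 11.72 km = 7.0802 min/km
Speed = distance / time_in_hours = 11.72 / 1.383 hr
Speed = 8.4743 km/h

7.0802 min/km, 8.4743 km/h


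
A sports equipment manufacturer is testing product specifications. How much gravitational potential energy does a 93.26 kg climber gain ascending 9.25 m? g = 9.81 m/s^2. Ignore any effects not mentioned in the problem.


PE = m * g * h
PE = 93.26 * 9.81 * 9.25
PE = 914.8806 * 9.25 = 8462.6456 J

8462.6456 J


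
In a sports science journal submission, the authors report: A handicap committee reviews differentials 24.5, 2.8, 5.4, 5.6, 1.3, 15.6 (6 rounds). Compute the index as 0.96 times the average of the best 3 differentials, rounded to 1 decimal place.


All differentials: 24.5, 2.8, 5.4, 5.6, 1.3, 15.6
Sorted: 1.3, 2.8, 5.4, 5.6, 15.6, 24.5
Best 3: 1.3, 2.8, 5.4
Average of best = 9.5 / 3 = 3.1667
Raw index = 3.1667 * 0.96 = 3.04
Handicap index = round(3.04, 1) = 3.0

3.0


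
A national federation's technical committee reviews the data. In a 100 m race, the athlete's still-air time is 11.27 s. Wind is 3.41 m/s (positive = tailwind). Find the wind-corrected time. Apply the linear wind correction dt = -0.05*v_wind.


dt = -0.05 * v_wind = -0.05 * 3.41 = -0.1705 s
t_corrected = t_still + dt = 11.27 + (-0.1705)
t_corrected = 11.0995 s

11.0995 s


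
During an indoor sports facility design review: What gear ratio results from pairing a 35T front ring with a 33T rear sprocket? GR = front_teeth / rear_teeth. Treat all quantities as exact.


GR = front_teeth / rear_teeth
GR = 35 / 33
GR = 1.0606

1.0606


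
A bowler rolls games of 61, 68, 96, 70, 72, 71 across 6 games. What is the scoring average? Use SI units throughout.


Average = sum / n
Sum = 438
Average = 438 / 6 = 73

73


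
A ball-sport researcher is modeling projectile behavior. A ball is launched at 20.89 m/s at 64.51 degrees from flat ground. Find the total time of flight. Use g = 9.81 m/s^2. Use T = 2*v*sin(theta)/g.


T = 2*v*sin(theta)/g
sin(theta) = sin(64.51 deg) = 0.9027
T = 2*20.89*0.9027 / 9.81
T = 37.7132 / 9.81 = 3.8444 s

3.8444 s


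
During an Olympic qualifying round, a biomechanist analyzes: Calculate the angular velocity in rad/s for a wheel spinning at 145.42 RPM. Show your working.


omega = RPM * 2 * pi / 60
omega = 145.42 * 2 * 3.14159 / 60
omega = 913.7008 / 60 = 15.2283 rad/s

15.2283 rad/s


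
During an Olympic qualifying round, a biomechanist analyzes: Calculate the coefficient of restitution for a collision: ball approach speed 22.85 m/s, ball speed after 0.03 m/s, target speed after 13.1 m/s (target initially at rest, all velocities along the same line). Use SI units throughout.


e = (v2_after - v1_after) / (v1_before - v2_before)
Numerator = 13.1 - 0.03 = 13.07
Denominator = 22.85 - 0 = 22.85
e = 13.07 / 22.85 = 0.572

0.572


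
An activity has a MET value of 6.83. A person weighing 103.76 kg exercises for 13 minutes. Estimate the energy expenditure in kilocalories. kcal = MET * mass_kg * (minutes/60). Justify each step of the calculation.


kcal = MET * mass * time_hr
Convert time: 13 min = 0.2167 hr
kcal = 6.83 * 103.76 * 0.2167
kcal = 153.5475 kcal

153.5475 kcal


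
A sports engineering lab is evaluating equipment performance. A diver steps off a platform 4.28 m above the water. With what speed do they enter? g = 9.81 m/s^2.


v = sqrt(2 * g * h)
v = sqrt(2 * 9.81 * 4.28)
v = sqrt(83.9736) = 9.1637 m/s

9.1637 m/s


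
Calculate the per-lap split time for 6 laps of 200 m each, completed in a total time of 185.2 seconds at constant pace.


Split time = total_time / n_laps = 185.2 / 6
Split time = 30.8667 s per lap

30.8667 s


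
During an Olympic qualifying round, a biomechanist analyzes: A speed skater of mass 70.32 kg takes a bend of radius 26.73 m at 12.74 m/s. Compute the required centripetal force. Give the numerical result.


Fc = m * v^2 / r
v^2 = 12.74^2 = 162.3076
Fc = 70.32 * 162.3076 / 26.73
Fc = 11413.4704 / 26.73 = 426.991 N

426.991 N


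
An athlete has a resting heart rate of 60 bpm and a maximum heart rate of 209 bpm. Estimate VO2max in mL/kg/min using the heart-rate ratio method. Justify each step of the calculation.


VO2max = 15.3 * HRmax / HRrest
VO2max = 15.3 * 209 / 60
VO2max = 3197.7 / 60 = 53.295 mL/kg/min

53.295 mL/kg/min


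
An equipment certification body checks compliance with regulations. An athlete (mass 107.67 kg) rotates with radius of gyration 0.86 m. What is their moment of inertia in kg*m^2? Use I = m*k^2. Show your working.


I = m * k^2
I = 107.67 * 0.86^2
I = 107.67 * 0.7396 = 79.6327 kg*m^2

79.6327 kg*m^2


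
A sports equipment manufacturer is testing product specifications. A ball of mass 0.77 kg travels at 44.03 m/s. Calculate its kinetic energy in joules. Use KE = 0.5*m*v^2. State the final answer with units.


KE = 0.5 * m * v^2
KE = 0.5 * 0.77 * 44.03^2
KE = 0.5 * 0.77 * 1938.6409 = 746.3767 J

746.3767 J


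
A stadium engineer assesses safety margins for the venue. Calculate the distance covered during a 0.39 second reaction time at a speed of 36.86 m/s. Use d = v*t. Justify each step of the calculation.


d = v * t
d = 36.86 * 0.39
d = 14.3754 m

14.3754 m


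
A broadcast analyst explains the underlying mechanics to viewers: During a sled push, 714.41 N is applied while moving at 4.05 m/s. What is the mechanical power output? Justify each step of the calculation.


P = F * v
P = 714.41 * 4.05
P = 2893.3605 W

2893.3605 W


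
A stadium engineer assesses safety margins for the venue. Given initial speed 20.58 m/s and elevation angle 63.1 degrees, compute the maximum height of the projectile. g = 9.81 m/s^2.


H = (v*sin(theta))^2 / (2*g)
vy = v*sin(theta) = 20.58 * sin(63.1 deg) = 18.3532 m/s
H = vy^2 / (2*g) = 336.8397 / (2*9.81)
H = 336.8397 / 19.62 = 17.1682 m

17.1682 m


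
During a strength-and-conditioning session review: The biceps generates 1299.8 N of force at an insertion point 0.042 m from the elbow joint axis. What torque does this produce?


tau = F * d
tau = 1299.8 * 0.042
tau = 54.5916 N*m

54.5916 N*m


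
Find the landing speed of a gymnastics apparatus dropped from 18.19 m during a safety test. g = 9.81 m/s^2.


v = sqrt(2 * g * h)
v = sqrt(2 * 9.81 * 18.19)
v = sqrt(356.8878) = 18.8915 m/s

18.8915 m/s


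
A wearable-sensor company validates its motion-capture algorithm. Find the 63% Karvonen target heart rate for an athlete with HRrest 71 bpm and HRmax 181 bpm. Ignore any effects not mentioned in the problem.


Target = HRrest + pct*(HRmax - HRrest)
Heart rate reserve = HRmax - HRrest = 181 - 71 = 110 bpm
Fraction = 63% = 0.63
Target = 71 + 0.63 * 110
Target = 71 + 69.3 = 140.3 bpm

140.3 bpm


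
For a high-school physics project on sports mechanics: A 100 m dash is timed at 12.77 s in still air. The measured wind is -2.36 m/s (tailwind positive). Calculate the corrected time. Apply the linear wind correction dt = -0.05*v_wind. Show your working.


dt = -0.05 * v_wind = -0.05 * -2.36 = 0.118 s
t_corrected = t_still + dt = 12.77 + (0.118)
t_corrected = 12.888 s

12.888 s


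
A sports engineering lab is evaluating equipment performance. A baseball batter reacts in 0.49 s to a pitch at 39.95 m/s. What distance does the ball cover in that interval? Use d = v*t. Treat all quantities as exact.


d = v * t
d = 39.95 * 0.49
d = 19.5755 m

19.5755 m


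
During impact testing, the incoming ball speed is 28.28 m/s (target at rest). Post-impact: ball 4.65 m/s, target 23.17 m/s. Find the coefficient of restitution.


e = (v2_after - v1_after) / (v1_before - v2_before)
Numerator = 23.17 - 4.65 = 18.52
Denominator = 28.28 - 0 = 28.28
e = 18.52 / 28.28 = 0.6549

0.6549


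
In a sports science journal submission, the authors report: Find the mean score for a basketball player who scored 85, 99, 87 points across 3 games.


Average = sum / n
Sum = 271
Average = 271 / 3 = 90.3333

90.3333


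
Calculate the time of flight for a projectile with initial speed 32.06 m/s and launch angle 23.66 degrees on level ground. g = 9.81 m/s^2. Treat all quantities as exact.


T = 2*v*sin(theta)/g
sin(theta) = sin(23.66 deg) = 0.4013
T = 2*32.06*0.4013 / 9.81
T = 25.7319 / 9.81 = 2.623 s

2.623 s


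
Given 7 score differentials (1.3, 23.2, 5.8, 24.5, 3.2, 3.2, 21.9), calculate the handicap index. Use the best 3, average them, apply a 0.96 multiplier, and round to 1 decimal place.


All differentials: 1.3, 23.2, 5.8, 24.5, 3.2, 3.2, 21.9
Sorted: 1.3, 3.2, 3.2, 5.8, 21.9, 23.2, 24.5
Best 3: 1.3, 3.2, 3.2
Average of best = 7.7 / 3 = 2.5667
Raw index = 2.5667 * 0.96 = 2.464
Handicap index = round(2.464, 1) = 2.5

2.5
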